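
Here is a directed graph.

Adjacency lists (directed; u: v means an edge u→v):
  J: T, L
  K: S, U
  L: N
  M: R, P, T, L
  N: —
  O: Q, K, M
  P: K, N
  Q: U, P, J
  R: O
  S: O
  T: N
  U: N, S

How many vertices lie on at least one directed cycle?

8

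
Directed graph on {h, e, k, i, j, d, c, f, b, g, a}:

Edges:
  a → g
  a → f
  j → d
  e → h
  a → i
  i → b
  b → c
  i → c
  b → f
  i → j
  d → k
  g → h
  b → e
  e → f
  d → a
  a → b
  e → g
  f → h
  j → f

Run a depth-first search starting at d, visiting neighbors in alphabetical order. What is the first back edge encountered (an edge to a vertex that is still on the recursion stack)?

j->d

DFS from d (visiting neighbors in alphabetical order); mark gray on enter, black on exit:
d gray
  a gray
    b gray
      c gray
      c black
      e gray
        f gray
          h gray
          h black
        f black
        g gray
          g→h: h black — skip
        g black
        e→h: h black — skip
      e black
      b→f: f black — skip
    b black
    a→f: f black — skip
    a→g: g black — skip
    i gray
      i→b: b black — skip
      i→c: c black — skip
      j gray
        j→d: d is gray → back edge
First back edge: j → d.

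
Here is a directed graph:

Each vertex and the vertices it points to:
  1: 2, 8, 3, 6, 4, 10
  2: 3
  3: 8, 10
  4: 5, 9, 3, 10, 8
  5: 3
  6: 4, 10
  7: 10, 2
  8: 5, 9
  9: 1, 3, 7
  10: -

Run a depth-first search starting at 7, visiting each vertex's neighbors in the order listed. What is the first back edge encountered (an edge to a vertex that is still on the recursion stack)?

DFS from 7 (visiting each vertex's neighbors in the order listed); mark gray on enter, black on exit:
7 gray
  10 gray
  10 black
  2 gray
    3 gray
      8 gray
        5 gray
          5→3: 3 is gray → back edge
First back edge: 5 → 3.

5->3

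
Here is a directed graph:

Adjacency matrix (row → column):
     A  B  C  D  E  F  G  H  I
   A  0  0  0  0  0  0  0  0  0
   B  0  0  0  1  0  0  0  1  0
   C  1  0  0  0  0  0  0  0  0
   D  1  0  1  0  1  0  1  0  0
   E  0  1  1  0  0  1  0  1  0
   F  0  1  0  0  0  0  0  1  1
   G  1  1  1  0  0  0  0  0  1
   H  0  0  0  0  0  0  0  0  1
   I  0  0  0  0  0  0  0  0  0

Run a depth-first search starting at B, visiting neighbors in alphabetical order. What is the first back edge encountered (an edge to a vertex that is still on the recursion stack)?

E->B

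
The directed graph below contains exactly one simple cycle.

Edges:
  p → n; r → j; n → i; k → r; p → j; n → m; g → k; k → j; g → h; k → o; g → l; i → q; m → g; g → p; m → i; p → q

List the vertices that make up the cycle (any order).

DFS with gray/black marking from g:
g gray
  h gray
  h black
  k gray
    r gray
      j gray
      j black
    r black
    o gray
    o black
    k→j: j black — skip
  k black
  p gray
    q gray
    q black
    p→j: j black — skip
    n gray
      m gray
        m→g: g is gray → back edge
Back edge closes the cycle g → p → n → m → g; its vertices are {g, m, n, p}.

g, m, n, p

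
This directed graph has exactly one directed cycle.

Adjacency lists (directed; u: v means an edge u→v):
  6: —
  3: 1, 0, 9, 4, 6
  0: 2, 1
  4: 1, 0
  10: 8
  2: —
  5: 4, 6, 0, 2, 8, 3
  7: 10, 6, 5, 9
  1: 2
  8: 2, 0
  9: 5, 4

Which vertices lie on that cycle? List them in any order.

DFS with gray/black marking from 5:
5 gray
  4 gray
    1 gray
      2 gray
      2 black
    1 black
    0 gray
      0→2: 2 black — skip
      0→1: 1 black — skip
    0 black
  4 black
  6 gray
  6 black
  5→0: 0 black — skip
  5→2: 2 black — skip
  8 gray
    8→2: 2 black — skip
    8→0: 0 black — skip
  8 black
  3 gray
    3→1: 1 black — skip
    3→0: 0 black — skip
    9 gray
      9→5: 5 is gray → back edge
Back edge closes the cycle 5 → 3 → 9 → 5; its vertices are {3, 5, 9}.

3, 5, 9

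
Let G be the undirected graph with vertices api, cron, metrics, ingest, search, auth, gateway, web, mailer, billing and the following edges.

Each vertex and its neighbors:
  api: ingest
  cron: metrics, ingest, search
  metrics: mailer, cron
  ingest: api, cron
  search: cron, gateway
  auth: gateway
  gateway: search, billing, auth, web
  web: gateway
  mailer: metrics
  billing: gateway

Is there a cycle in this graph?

DFS, tracking each vertex's parent; an edge to a visited non-parent vertex closes a cycle.
Start from billing:
visit billing (parent –)
  visit gateway (parent billing)
    visit search (parent gateway)
      visit cron (parent search)
        visit metrics (parent cron)
          visit mailer (parent metrics)
            mailer–metrics: parent, skip
          metrics–cron: parent, skip
        visit ingest (parent cron)
          visit api (parent ingest)
            api–ingest: parent, skip
          ingest–cron: parent, skip
        cron–search: parent, skip
      search–gateway: parent, skip
    gateway–billing: parent, skip
    visit auth (parent gateway)
      auth–gateway: parent, skip
    visit web (parent gateway)
      web–gateway: parent, skip
No non-parent visited neighbor found — the graph is a forest.

No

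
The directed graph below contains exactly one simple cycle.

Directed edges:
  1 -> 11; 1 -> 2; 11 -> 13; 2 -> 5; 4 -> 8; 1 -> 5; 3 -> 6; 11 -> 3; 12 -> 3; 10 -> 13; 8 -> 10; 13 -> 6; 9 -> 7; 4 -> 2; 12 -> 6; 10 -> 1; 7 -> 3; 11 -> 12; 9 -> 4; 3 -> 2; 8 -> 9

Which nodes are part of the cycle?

4, 8, 9

DFS with gray/black marking from 8:
8 gray
  10 gray
    1 gray
      2 gray
        5 gray
        5 black
      2 black
      1→5: 5 black — skip
      11 gray
        13 gray
          6 gray
          6 black
        13 black
        12 gray
          3 gray
            3→6: 6 black — skip
            3→2: 2 black — skip
          3 black
          12→6: 6 black — skip
        12 black
        11→3: 3 black — skip
      11 black
    1 black
    10→13: 13 black — skip
  10 black
  9 gray
    7 gray
      7→3: 3 black — skip
    7 black
    4 gray
      4→2: 2 black — skip
      4→8: 8 is gray → back edge
Back edge closes the cycle 8 → 9 → 4 → 8; its vertices are {4, 8, 9}.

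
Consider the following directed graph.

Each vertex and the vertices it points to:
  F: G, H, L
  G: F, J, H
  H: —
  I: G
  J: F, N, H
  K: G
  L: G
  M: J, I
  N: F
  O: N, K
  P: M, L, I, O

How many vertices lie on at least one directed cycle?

A vertex is on a directed cycle iff it belongs to a strongly connected component of size ≥ 2 (or has a self-loop).
The vertices on cycles are {F, G, J, L, N} — 5 in total.

5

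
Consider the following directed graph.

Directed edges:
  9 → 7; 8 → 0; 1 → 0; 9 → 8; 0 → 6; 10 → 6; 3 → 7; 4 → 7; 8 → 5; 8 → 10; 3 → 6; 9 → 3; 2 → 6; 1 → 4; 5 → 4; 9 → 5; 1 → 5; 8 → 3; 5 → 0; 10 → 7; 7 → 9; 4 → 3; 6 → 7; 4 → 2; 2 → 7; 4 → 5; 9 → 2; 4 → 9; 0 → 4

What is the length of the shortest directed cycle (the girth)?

For each vertex v, BFS finds the shortest path from v back to v.
The shortest such closed walk is 4 → 5 → 4, length 2.

2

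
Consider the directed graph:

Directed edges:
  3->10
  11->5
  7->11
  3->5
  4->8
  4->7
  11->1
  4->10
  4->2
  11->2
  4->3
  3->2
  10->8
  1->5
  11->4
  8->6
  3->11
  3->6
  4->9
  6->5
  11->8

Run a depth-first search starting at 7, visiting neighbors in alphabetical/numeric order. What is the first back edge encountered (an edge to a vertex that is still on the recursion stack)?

3->11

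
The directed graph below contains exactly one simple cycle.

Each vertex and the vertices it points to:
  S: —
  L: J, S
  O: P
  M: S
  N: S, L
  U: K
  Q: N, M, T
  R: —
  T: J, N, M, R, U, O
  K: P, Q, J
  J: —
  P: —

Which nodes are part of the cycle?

DFS with gray/black marking from K:
K gray
  P gray
  P black
  Q gray
    N gray
      S gray
      S black
      L gray
        J gray
        J black
        L→S: S black — skip
      L black
    N black
    M gray
      M→S: S black — skip
    M black
    T gray
      T→J: J black — skip
      T→N: N black — skip
      T→M: M black — skip
      R gray
      R black
      U gray
        U→K: K is gray → back edge
Back edge closes the cycle K → Q → T → U → K; its vertices are {K, Q, T, U}.

K, Q, T, U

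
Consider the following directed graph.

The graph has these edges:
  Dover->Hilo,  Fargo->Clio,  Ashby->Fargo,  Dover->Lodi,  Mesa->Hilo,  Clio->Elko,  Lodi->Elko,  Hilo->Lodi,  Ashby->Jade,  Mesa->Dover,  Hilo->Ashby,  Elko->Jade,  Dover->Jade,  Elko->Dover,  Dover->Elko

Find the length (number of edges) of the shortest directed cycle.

2

For each vertex v, BFS finds the shortest path from v back to v.
The shortest such closed walk is Elko → Dover → Elko, length 2.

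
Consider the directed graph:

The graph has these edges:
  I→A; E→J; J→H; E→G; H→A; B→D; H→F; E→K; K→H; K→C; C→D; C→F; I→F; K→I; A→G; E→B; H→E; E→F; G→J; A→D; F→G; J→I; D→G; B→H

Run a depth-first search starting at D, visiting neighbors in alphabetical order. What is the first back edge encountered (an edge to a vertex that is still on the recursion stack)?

DFS from D (visiting neighbors in alphabetical order); mark gray on enter, black on exit:
D gray
  G gray
    J gray
      H gray
        A gray
          A→D: D is gray → back edge
First back edge: A → D.

A->D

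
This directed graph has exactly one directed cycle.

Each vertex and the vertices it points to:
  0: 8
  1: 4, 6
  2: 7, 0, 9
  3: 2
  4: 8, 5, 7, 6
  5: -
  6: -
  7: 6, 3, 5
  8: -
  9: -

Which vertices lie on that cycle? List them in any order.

2, 3, 7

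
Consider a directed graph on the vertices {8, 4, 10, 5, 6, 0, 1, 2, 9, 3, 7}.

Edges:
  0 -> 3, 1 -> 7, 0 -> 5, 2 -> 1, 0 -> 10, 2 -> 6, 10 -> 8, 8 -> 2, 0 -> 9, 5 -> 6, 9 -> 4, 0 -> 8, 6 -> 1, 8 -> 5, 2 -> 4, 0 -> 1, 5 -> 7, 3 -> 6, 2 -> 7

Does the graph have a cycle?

No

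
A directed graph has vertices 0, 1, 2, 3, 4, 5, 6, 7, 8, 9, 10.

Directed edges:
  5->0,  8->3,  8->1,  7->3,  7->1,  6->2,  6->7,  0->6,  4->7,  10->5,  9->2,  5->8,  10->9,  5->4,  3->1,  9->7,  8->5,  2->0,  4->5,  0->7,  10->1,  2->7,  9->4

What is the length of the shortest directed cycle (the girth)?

2

For each vertex v, BFS finds the shortest path from v back to v.
The shortest such closed walk is 5 → 4 → 5, length 2.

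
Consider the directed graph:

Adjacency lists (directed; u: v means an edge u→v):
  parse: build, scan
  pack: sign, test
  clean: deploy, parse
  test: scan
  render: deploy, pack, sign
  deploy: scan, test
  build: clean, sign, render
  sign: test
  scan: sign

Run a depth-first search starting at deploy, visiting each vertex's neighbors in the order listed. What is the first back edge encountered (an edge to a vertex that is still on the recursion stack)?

DFS from deploy (visiting each vertex's neighbors in the order listed); mark gray on enter, black on exit:
deploy gray
  scan gray
    sign gray
      test gray
        test→scan: scan is gray → back edge
First back edge: test → scan.

test→scan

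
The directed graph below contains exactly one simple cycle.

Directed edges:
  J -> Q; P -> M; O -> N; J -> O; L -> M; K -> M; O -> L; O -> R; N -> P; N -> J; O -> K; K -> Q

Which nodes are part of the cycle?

DFS with gray/black marking from O:
O gray
  L gray
    M gray
    M black
  L black
  K gray
    K→M: M black — skip
    Q gray
    Q black
  K black
  N gray
    P gray
      P→M: M black — skip
    P black
    J gray
      J→Q: Q black — skip
      J→O: O is gray → back edge
Back edge closes the cycle O → N → J → O; its vertices are {J, N, O}.

J, N, O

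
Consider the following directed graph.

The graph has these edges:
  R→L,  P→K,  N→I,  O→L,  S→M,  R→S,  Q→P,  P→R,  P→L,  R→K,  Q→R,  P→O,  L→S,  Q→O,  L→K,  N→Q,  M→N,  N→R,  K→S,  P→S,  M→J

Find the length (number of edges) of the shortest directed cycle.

For each vertex v, BFS finds the shortest path from v back to v.
The shortest such closed walk is M → N → R → S → M, length 4.

4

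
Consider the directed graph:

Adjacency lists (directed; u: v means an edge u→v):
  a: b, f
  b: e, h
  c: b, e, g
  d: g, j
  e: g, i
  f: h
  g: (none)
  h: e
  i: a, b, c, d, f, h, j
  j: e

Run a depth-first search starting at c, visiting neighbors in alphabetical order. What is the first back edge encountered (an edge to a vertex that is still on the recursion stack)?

DFS from c (visiting neighbors in alphabetical order); mark gray on enter, black on exit:
c gray
  b gray
    e gray
      g gray
      g black
      i gray
        a gray
          a→b: b is gray → back edge
First back edge: a → b.

a→b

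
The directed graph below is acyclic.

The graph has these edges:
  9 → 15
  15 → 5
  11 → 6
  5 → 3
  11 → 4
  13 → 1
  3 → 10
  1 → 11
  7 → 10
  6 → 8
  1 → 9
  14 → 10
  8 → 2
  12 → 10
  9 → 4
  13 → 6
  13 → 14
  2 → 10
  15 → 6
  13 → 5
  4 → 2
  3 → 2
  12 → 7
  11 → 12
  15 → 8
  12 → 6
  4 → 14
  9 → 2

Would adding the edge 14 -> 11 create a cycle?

Adding 14→11 creates a cycle iff 11 can already reach 14.
Path from 11: 11 → 4 → 14.
So 11 → … → 14 → 11 is a cycle.

Yes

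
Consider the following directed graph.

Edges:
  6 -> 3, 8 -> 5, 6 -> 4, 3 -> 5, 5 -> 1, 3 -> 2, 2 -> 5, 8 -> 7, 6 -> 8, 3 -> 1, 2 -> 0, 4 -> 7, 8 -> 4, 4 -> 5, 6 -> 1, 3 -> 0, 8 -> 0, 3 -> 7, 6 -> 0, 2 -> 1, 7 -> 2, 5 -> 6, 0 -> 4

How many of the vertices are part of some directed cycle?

A vertex is on a directed cycle iff it belongs to a strongly connected component of size ≥ 2 (or has a self-loop).
The vertices on cycles are {0, 2, 3, 4, 5, 6, 7, 8} — 8 in total.

8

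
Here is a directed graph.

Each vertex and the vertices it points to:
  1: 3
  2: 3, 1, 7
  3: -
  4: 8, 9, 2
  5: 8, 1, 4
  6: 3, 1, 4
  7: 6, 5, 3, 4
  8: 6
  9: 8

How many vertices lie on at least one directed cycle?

7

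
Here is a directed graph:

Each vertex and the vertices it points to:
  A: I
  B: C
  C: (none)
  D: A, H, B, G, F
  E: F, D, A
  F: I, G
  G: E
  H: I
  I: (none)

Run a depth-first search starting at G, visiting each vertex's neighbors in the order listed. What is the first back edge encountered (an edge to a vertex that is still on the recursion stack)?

F→G

DFS from G (visiting each vertex's neighbors in the order listed); mark gray on enter, black on exit:
G gray
  E gray
    F gray
      I gray
      I black
      F→G: G is gray → back edge
First back edge: F → G.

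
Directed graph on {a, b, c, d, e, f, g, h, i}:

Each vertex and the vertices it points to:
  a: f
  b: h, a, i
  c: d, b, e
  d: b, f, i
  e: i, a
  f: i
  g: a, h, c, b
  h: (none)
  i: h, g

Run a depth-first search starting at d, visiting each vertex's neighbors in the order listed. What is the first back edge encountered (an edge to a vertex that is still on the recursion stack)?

DFS from d (visiting each vertex's neighbors in the order listed); mark gray on enter, black on exit:
d gray
  b gray
    h gray
    h black
    a gray
      f gray
        i gray
          i→h: h black — skip
          g gray
            g→a: a is gray → back edge
First back edge: g → a.

g->a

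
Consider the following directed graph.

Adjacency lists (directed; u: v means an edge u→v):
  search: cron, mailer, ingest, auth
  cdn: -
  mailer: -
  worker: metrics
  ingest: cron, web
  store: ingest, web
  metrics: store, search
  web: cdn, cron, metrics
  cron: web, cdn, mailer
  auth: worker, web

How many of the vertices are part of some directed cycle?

A vertex is on a directed cycle iff it belongs to a strongly connected component of size ≥ 2 (or has a self-loop).
The vertices on cycles are {web, auth, cron, store, ingest, search, worker, metrics} — 8 in total.

8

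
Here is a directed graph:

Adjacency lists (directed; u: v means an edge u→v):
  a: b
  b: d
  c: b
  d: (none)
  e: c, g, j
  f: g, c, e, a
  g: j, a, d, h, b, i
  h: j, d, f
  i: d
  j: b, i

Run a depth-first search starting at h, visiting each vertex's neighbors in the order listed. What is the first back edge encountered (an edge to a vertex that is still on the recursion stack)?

DFS from h (visiting each vertex's neighbors in the order listed); mark gray on enter, black on exit:
h gray
  j gray
    b gray
      d gray
      d black
    b black
    i gray
      i→d: d black — skip
    i black
  j black
  h→d: d black — skip
  f gray
    g gray
      g→j: j black — skip
      a gray
        a→b: b black — skip
      a black
      g→d: d black — skip
      g→h: h is gray → back edge
First back edge: g → h.

g→h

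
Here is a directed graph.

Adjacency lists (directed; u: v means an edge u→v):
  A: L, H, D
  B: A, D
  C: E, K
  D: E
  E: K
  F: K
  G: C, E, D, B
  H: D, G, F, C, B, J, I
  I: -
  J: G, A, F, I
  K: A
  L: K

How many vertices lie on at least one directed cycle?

A vertex is on a directed cycle iff it belongs to a strongly connected component of size ≥ 2 (or has a self-loop).
The vertices on cycles are {A, B, C, D, E, F, G, H, J, K, L} — 11 in total.

11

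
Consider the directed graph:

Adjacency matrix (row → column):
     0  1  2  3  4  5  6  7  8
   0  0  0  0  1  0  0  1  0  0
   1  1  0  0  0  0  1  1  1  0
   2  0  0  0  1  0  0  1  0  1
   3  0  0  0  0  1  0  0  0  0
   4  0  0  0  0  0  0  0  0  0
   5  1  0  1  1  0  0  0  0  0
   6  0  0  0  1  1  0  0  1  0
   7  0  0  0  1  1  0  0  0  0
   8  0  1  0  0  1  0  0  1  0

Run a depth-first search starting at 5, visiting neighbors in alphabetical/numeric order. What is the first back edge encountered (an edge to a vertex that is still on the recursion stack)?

1→5

DFS from 5 (visiting neighbors in alphabetical/numeric order); mark gray on enter, black on exit:
5 gray
  0 gray
    3 gray
      4 gray
      4 black
    3 black
    6 gray
      6→3: 3 black — skip
      6→4: 4 black — skip
      7 gray
        7→3: 3 black — skip
        7→4: 4 black — skip
      7 black
    6 black
  0 black
  2 gray
    2→3: 3 black — skip
    2→6: 6 black — skip
    8 gray
      1 gray
        1→0: 0 black — skip
        1→5: 5 is gray → back edge
First back edge: 1 → 5.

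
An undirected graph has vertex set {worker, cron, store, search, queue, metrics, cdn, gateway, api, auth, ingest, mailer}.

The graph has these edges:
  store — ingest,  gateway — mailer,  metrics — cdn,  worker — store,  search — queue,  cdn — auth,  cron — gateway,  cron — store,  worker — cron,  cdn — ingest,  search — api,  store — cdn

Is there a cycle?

DFS, tracking each vertex's parent; an edge to a visited non-parent vertex closes a cycle.
Start from metrics:
visit metrics (parent –)
  visit cdn (parent metrics)
    visit auth (parent cdn)
      auth–cdn: parent, skip
    cdn–metrics: parent, skip
    visit ingest (parent cdn)
      ingest–cdn: parent, skip
      visit store (parent ingest)
        visit cron (parent store)
          visit worker (parent cron)
            worker–store: store visited and ≠ parent → cycle
Cycle: store – cron – worker – store.

Yes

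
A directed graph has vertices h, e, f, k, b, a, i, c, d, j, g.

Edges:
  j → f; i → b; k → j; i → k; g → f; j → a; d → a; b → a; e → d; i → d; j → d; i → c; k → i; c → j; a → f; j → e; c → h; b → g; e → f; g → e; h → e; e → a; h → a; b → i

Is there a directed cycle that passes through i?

i is on a cycle iff i can reach itself via ≥1 edge.
i → k → i — yes.

Yes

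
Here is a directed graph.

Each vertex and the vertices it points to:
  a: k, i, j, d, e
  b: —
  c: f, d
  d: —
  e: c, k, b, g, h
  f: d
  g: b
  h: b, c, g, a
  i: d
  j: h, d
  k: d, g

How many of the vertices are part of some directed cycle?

4

A vertex is on a directed cycle iff it belongs to a strongly connected component of size ≥ 2 (or has a self-loop).
The vertices on cycles are {a, e, h, j} — 4 in total.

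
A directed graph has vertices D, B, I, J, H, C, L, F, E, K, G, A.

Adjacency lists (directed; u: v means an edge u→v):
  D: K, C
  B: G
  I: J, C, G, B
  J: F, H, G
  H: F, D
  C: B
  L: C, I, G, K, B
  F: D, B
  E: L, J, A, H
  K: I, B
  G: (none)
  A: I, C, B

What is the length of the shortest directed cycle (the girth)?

5

For each vertex v, BFS finds the shortest path from v back to v.
The shortest such closed walk is J → H → D → K → I → J, length 5.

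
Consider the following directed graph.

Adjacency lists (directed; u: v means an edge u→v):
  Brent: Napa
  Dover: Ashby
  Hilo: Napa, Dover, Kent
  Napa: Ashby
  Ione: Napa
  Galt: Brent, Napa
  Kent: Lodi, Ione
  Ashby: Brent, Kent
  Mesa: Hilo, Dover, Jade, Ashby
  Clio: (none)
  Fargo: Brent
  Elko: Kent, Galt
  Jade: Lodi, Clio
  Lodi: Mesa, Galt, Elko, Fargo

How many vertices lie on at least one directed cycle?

A vertex is on a directed cycle iff it belongs to a strongly connected component of size ≥ 2 (or has a self-loop).
The vertices on cycles are {Elko, Galt, Hilo, Ione, Jade, Kent, Lodi, Mesa, Napa, Ashby, Brent, Dover, Fargo} — 13 in total.

13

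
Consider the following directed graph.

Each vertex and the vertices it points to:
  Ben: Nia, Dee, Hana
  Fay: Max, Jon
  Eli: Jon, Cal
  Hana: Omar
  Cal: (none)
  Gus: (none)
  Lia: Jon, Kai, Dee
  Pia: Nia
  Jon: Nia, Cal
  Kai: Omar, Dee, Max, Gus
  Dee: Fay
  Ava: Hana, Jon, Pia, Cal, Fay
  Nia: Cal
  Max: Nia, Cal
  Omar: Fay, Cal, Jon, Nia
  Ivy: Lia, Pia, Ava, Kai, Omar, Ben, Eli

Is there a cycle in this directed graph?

No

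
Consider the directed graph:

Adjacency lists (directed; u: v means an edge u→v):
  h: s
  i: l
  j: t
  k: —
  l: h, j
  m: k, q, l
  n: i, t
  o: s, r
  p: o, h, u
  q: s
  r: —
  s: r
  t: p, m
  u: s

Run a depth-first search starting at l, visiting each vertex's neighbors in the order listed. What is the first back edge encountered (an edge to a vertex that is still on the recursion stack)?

DFS from l (visiting each vertex's neighbors in the order listed); mark gray on enter, black on exit:
l gray
  h gray
    s gray
      r gray
      r black
    s black
  h black
  j gray
    t gray
      p gray
        o gray
          o→s: s black — skip
          o→r: r black — skip
        o black
        p→h: h black — skip
        u gray
          u→s: s black — skip
        u black
      p black
      m gray
        k gray
        k black
        q gray
          q→s: s black — skip
        q black
        m→l: l is gray → back edge
First back edge: m → l.

m->l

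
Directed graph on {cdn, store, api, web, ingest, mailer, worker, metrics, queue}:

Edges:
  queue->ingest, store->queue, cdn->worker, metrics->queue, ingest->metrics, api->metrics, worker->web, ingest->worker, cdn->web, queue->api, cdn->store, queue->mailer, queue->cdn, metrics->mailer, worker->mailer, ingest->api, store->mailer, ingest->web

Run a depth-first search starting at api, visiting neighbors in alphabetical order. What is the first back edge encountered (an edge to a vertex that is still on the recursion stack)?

queue→api

DFS from api (visiting neighbors in alphabetical order); mark gray on enter, black on exit:
api gray
  metrics gray
    mailer gray
    mailer black
    queue gray
      queue→api: api is gray → back edge
First back edge: queue → api.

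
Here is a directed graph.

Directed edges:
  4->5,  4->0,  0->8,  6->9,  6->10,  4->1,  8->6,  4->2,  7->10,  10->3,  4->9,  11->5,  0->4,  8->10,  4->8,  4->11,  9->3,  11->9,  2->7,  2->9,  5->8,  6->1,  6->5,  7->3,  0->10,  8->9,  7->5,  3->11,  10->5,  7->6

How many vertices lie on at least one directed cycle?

A vertex is on a directed cycle iff it belongs to a strongly connected component of size ≥ 2 (or has a self-loop).
The vertices on cycles are {0, 3, 4, 5, 6, 8, 9, 10, 11} — 9 in total.

9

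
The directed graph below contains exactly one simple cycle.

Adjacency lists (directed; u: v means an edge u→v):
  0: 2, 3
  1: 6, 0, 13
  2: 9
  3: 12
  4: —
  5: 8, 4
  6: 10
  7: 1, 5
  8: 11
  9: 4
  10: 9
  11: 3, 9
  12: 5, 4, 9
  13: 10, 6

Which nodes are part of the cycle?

DFS with gray/black marking from 5:
5 gray
  8 gray
    11 gray
      3 gray
        12 gray
          12→5: 5 is gray → back edge
Back edge closes the cycle 5 → 8 → 11 → 3 → 12 → 5; its vertices are {3, 5, 8, 11, 12}.

3, 5, 8, 11, 12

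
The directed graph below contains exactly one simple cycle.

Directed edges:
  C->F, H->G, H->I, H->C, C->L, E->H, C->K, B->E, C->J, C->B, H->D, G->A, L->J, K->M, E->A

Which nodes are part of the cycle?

DFS with gray/black marking from H:
H gray
  D gray
  D black
  C gray
    K gray
      M gray
      M black
    K black
    J gray
    J black
    L gray
      L→J: J black — skip
    L black
    B gray
      E gray
        A gray
        A black
        E→H: H is gray → back edge
Back edge closes the cycle H → C → B → E → H; its vertices are {B, C, E, H}.

B, C, E, H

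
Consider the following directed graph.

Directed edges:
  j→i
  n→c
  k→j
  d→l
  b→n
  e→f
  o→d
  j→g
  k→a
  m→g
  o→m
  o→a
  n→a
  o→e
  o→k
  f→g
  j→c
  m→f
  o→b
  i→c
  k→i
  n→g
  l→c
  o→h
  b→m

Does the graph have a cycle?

No

DFS with white/gray/black marking, starting from h:
h gray
h black
a gray
a black
b gray
  n gray
    c gray
    c black
    n→a: a black — skip
    g gray
    g black
  n black
  m gray
    f gray
      f→g: g black — skip
    f black
    m→g: g black — skip
  m black
b black
d gray
  l gray
    l→c: c black — skip
  l black
d black
e gray
  e→f: f black — skip
e black
i gray
  i→c: c black — skip
i black
j gray
  j→g: g black — skip
  j→c: c black — skip
  j→i: i black — skip
j black
k gray
  k→j: j black — skip
  k→a: a black — skip
  k→i: i black — skip
k black
o gray
  o→k: k black — skip
  o→a: a black — skip
  o→b: b black — skip
  o→e: e black — skip
  o→h: h black — skip
  o→m: m black — skip
  o→d: d black — skip
o black
Every edge goes to a white or black vertex — no back edge, so the graph is acyclic.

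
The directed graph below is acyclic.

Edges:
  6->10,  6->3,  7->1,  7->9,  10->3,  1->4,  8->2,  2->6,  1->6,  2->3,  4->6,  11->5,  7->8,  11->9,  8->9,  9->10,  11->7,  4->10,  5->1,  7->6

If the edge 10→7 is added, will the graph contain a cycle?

Yes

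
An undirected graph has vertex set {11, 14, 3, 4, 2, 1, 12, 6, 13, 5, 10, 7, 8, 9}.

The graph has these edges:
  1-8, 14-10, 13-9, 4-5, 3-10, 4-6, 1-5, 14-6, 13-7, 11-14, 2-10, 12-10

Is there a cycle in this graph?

No

DFS, tracking each vertex's parent; an edge to a visited non-parent vertex closes a cycle.
Start from 4:
visit 4 (parent –)
  visit 6 (parent 4)
    6–4: parent, skip
    visit 14 (parent 6)
      visit 11 (parent 14)
        11–14: parent, skip
      14–6: parent, skip
      visit 10 (parent 14)
        visit 3 (parent 10)
          3–10: parent, skip
        visit 2 (parent 10)
          2–10: parent, skip
        visit 12 (parent 10)
          12–10: parent, skip
        10–14: parent, skip
  visit 5 (parent 4)
    5–4: parent, skip
    visit 1 (parent 5)
      1–5: parent, skip
      visit 8 (parent 1)
        8–1: parent, skip
visit 13 (parent –)
  visit 7 (parent 13)
    7–13: parent, skip
  visit 9 (parent 13)
    9–13: parent, skip
No non-parent visited neighbor found — the graph is a forest.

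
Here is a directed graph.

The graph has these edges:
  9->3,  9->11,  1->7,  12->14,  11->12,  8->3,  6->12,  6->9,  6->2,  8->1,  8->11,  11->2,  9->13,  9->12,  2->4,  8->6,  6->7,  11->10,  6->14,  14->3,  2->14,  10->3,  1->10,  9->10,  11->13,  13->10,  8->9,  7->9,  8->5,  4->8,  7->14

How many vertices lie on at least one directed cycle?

8

A vertex is on a directed cycle iff it belongs to a strongly connected component of size ≥ 2 (or has a self-loop).
The vertices on cycles are {1, 2, 4, 6, 7, 8, 9, 11} — 8 in total.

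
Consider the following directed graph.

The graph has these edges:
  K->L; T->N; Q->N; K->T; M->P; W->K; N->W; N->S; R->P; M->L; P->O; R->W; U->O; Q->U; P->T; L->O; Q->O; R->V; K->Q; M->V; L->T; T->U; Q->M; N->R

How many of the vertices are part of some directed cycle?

9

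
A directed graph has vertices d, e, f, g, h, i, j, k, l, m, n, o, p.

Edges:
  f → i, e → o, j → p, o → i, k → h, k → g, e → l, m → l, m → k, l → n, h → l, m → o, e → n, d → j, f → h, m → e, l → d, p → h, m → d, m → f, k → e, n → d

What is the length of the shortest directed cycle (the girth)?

For each vertex v, BFS finds the shortest path from v back to v.
The shortest such closed walk is d → j → p → h → l → d, length 5.

5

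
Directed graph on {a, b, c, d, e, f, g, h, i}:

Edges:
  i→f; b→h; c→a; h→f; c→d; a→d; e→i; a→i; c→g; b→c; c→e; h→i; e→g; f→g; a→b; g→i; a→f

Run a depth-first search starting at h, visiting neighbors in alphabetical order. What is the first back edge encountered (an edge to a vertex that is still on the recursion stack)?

i->f

DFS from h (visiting neighbors in alphabetical order); mark gray on enter, black on exit:
h gray
  f gray
    g gray
      i gray
        i→f: f is gray → back edge
First back edge: i → f.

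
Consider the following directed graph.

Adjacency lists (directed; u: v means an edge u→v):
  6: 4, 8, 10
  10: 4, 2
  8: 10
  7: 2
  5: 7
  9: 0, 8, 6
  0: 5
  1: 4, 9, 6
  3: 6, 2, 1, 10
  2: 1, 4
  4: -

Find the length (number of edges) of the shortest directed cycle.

4

For each vertex v, BFS finds the shortest path from v back to v.
The shortest such closed walk is 1 → 6 → 10 → 2 → 1, length 4.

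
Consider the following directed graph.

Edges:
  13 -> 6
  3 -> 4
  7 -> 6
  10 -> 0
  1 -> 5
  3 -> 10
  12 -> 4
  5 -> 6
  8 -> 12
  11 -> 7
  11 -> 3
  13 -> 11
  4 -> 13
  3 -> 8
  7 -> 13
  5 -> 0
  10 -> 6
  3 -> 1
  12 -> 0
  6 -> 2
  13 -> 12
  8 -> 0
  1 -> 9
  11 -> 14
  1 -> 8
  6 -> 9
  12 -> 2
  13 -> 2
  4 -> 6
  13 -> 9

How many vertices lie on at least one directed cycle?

8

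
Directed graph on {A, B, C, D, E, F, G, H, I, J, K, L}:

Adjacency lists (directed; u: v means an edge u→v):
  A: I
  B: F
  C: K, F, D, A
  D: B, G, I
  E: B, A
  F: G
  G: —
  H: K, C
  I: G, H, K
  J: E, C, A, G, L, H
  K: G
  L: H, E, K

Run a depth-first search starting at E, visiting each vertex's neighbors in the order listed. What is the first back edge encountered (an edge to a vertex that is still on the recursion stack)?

D->I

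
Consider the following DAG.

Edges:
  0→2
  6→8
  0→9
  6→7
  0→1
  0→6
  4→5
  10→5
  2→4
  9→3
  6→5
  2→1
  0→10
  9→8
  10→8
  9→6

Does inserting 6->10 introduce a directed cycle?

Adding 6→10 creates a cycle iff 10 can already reach 6.
Explore from 10: no path reaches 6. The graph stays acyclic.

No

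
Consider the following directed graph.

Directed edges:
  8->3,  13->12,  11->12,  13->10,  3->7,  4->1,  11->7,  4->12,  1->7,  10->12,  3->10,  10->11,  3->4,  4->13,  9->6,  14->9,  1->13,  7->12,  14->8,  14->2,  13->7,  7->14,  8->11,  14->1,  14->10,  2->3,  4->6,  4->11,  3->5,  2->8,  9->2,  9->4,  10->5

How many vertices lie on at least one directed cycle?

A vertex is on a directed cycle iff it belongs to a strongly connected component of size ≥ 2 (or has a self-loop).
The vertices on cycles are {1, 2, 3, 4, 7, 8, 9, 10, 11, 13, 14} — 11 in total.

11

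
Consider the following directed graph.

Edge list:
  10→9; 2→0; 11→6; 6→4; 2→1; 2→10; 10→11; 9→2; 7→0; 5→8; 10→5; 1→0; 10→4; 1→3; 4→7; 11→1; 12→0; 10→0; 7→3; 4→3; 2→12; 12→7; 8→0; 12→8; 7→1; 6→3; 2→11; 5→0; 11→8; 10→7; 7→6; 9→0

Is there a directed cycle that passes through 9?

Yes

9 is on a cycle iff 9 can reach itself via ≥1 edge.
9 → 2 → 10 → 9 — yes.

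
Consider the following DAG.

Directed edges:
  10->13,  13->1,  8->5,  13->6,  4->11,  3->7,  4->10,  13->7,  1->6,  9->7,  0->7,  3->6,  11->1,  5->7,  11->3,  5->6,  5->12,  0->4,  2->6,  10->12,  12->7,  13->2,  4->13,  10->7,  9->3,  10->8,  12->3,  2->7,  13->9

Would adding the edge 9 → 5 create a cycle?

No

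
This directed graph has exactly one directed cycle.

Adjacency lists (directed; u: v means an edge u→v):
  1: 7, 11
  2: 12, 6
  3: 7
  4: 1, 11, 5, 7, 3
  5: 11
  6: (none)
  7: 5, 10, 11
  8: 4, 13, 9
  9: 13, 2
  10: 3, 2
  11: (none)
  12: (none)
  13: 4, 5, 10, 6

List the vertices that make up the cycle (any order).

3, 7, 10

DFS with gray/black marking from 10:
10 gray
  3 gray
    7 gray
      5 gray
        11 gray
        11 black
      5 black
      7→10: 10 is gray → back edge
Back edge closes the cycle 10 → 3 → 7 → 10; its vertices are {3, 7, 10}.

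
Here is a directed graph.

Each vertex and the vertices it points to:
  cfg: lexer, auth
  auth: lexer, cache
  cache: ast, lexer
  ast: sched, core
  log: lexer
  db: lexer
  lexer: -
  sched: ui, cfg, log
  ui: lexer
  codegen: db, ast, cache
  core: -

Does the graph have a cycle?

DFS with white/gray/black marking, starting from db:
db gray
  lexer gray
  lexer black
db black
cfg gray
  cfg→lexer: lexer black — skip
  auth gray
    auth→lexer: lexer black — skip
    cache gray
      ast gray
        sched gray
          ui gray
            ui→lexer: lexer black — skip
          ui black
          sched→cfg: cfg is gray → back edge
Back edge found, so a cycle exists: cfg → auth → cache → ast → sched → cfg.

Yes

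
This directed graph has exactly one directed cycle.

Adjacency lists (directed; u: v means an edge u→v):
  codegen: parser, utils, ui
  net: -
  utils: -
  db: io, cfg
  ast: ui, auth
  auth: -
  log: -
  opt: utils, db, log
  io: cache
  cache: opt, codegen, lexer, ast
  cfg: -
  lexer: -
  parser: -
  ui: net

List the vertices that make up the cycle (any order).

db, io, opt, cache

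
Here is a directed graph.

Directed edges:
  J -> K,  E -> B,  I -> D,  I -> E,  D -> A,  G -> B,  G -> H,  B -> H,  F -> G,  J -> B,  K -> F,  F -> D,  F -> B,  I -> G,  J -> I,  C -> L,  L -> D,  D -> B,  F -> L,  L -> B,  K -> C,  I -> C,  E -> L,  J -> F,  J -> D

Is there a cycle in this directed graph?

DFS with white/gray/black marking, starting from G:
G gray
  B gray
    H gray
    H black
  B black
  G→H: H black — skip
G black
A gray
A black
C gray
  L gray
    L→B: B black — skip
    D gray
      D→A: A black — skip
      D→B: B black — skip
    D black
  L black
C black
E gray
  E→B: B black — skip
  E→L: L black — skip
E black
F gray
  F→D: D black — skip
  F→L: L black — skip
  F→G: G black — skip
  F→B: B black — skip
F black
I gray
  I→G: G black — skip
  I→D: D black — skip
  I→C: C black — skip
  I→E: E black — skip
I black
J gray
  K gray
    K→F: F black — skip
    K→C: C black — skip
  K black
  J→F: F black — skip
  J→D: D black — skip
  J→I: I black — skip
  J→B: B black — skip
J black
Every edge goes to a white or black vertex — no back edge, so the graph is acyclic.

No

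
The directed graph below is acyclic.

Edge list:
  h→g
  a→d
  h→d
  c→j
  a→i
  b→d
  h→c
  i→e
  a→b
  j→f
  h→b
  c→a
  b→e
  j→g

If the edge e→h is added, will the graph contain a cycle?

Adding e→h creates a cycle iff h can already reach e.
Path from h: h → b → e.
So h → … → e → h is a cycle.

Yes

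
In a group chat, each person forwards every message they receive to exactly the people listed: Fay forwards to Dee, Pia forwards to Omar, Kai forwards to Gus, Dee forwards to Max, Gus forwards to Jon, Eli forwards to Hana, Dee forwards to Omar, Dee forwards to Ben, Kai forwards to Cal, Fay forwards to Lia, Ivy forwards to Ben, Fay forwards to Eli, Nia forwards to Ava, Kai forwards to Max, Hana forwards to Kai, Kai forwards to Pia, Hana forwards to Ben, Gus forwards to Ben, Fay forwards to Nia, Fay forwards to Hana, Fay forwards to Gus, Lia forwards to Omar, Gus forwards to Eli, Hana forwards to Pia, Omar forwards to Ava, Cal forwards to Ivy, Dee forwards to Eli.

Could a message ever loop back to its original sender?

DFS with white/gray/black marking, starting from Jon:
Jon gray
Jon black
Max gray
Max black
Ava gray
Ava black
Dee gray
  Omar gray
    Omar→Ava: Ava black — skip
  Omar black
  Ben gray
  Ben black
  Dee→Max: Max black — skip
  Eli gray
    Hana gray
      Hana→Ben: Ben black — skip
      Kai gray
        Gus gray
          Gus→Ben: Ben black — skip
          Gus→Jon: Jon black — skip
          Gus→Eli: Eli is gray → back edge
Back edge found, so a cycle exists: Eli → Hana → Kai → Gus → Eli.

Yes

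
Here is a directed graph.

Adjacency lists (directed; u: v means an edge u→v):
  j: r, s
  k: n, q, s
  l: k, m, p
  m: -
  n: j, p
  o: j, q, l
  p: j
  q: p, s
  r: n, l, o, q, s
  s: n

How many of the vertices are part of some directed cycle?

9

A vertex is on a directed cycle iff it belongs to a strongly connected component of size ≥ 2 (or has a self-loop).
The vertices on cycles are {j, k, l, n, o, p, q, r, s} — 9 in total.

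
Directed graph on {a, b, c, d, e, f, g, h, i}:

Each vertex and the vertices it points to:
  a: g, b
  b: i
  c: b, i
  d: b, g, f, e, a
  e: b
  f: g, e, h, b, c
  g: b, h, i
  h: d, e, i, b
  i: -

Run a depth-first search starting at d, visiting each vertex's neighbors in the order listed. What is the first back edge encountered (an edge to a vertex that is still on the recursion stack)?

h→d

DFS from d (visiting each vertex's neighbors in the order listed); mark gray on enter, black on exit:
d gray
  b gray
    i gray
    i black
  b black
  g gray
    g→b: b black — skip
    h gray
      h→d: d is gray → back edge
First back edge: h → d.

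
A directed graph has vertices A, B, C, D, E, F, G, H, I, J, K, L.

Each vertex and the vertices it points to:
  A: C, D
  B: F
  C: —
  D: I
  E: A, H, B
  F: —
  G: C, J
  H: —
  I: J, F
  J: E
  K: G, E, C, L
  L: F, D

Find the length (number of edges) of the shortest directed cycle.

5

For each vertex v, BFS finds the shortest path from v back to v.
The shortest such closed walk is E → A → D → I → J → E, length 5.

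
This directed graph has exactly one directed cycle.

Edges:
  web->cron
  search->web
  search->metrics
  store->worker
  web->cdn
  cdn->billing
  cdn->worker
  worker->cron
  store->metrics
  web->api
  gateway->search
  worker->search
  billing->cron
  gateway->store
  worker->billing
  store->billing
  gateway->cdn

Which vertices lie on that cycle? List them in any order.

cdn, web, search, worker

DFS with gray/black marking from search:
search gray
  metrics gray
  metrics black
  web gray
    cron gray
    cron black
    api gray
    api black
    cdn gray
      billing gray
        billing→cron: cron black — skip
      billing black
      worker gray
        worker→cron: cron black — skip
        worker→billing: billing black — skip
        worker→search: search is gray → back edge
Back edge closes the cycle search → web → cdn → worker → search; its vertices are {cdn, web, search, worker}.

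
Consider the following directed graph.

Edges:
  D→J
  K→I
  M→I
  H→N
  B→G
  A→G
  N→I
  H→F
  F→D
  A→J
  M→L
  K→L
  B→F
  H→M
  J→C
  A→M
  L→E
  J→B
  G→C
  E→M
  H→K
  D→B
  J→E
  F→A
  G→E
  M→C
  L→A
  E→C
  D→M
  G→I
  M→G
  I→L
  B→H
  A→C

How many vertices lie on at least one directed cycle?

A vertex is on a directed cycle iff it belongs to a strongly connected component of size ≥ 2 (or has a self-loop).
The vertices on cycles are {A, B, D, E, F, G, H, I, J, K, L, M, N} — 13 in total.

13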